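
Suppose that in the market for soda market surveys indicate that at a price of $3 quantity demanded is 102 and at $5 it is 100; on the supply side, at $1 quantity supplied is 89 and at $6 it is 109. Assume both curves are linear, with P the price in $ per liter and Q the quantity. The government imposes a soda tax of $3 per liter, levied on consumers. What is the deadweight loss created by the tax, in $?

Demand slope: (100 − 102)/(5 − 3) = -1, so Qd = 105 − P.
Supply slope: (109 − 89)/(6 − 1) = 4, so Qs = 4P + 85.
Before the tax: set 105 − P = 4P + 85 → P* = $4, Q* = 101.
With the tax collected from consumers, demand (in seller-price terms) shifts: Qd = 105 − (P + 3).
New equilibrium: consumers pay $6.4, sellers receive $3.4, Q = 98.6. (Wedge: Pb − Ps = 3.)
Quantity falls by |ΔQ| = |101 − 98.6| = 2.4.
DWL = ½ · t · |ΔQ| = ½ · 3 · 2.4 = $3.6.

Deadweight loss = $3.6.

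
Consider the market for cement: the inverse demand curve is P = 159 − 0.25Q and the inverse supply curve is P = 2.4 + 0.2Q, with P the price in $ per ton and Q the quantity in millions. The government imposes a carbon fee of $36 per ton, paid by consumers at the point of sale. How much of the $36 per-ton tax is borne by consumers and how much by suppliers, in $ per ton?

Inverting to Q(P) form: Qd = 636 − 4P; Qs = 5P − 12.
Before the tax: set 636 − 4P = 5P − 12 → P* = $72, Q* = 348.
With the tax collected from consumers, demand (in seller-price terms) shifts: Qd = 636 − 4(P + 36).
Solving gives Q = 268 with consumers paying $92 and suppliers receiving $56 (the $36 wedge).
Burden on consumers: $20; on suppliers: $16. (They sum to $36.)
The less price-elastic side of the market bears the larger share of a per-unit tax.

Consumers bear $20 per ton; suppliers bear $16 per ton.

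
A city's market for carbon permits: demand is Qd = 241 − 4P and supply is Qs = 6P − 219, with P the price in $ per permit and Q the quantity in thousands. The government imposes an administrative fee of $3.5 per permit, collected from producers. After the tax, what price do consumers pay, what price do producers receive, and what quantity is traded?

Before the tax: set 241 − 4P = 6P − 219 → P* = $46, Q* = 57.
With the tax collected from producers, supply shifts: Qs = 6(P − 3.5) − 219.
New equilibrium: consumers pay $48.1, producers receive $44.6, Q = 48.6. (Wedge: Pb − Ps = 3.5.)

Consumers pay $48.1; producers receive $44.6; quantity = 48.6.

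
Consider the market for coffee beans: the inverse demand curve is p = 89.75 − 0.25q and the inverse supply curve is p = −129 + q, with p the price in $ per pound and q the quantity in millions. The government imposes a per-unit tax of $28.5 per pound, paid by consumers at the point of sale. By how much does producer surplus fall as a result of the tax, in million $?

Producer surplus falls by $3730.08 million.

Rewrite in direct form: qd = 359 − 4p and qs = p + 129.
Without the tax, 359 − 4p = p + 129 gives 5p = 230, so p* = $46 and q* = 175.
With the tax collected from consumers, demand (in seller-price terms) shifts: qd = 359 − 4(p + 28.5).
New equilibrium: consumers pay $51.7, suppliers receive $23.2, q = 152.2. (Wedge: pb − ps = 28.5.)
ΔPS is the trapezoid between Q = 152.2 and Q = 175 of height $22.8: ½ · (175 + 152.2) · 22.8 = $3730.08.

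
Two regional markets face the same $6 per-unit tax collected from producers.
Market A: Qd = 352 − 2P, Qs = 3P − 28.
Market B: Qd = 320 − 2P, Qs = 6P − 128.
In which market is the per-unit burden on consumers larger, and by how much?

Market A: pre-tax P* = $76, Q* = 200; post-tax Q = 192.8; per-unit burden on consumers = $3.6.
Market B: pre-tax P* = $56, Q* = 208; post-tax Q = 199; per-unit burden on consumers = $4.5.
Difference: $3.6 vs $4.5 → market B is larger by $0.9.

Market B, by $0.9.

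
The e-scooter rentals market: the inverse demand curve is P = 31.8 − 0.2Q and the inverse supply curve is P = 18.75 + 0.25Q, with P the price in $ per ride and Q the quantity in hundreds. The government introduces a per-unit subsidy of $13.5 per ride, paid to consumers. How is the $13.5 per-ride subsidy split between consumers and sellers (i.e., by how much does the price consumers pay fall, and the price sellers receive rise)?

Consumers gain $6 per ride; sellers gain $7.5 per ride.

Rewrite in direct form: Qd = 159 − 5P and Qs = 4P − 75.
Before the subsidy: set 159 − 5P = 4P − 75 → P* = $26, Q* = 29.
With a per-unit subsidy paid to consumers, each effectively pays P − 13.5, so demand becomes Qd = 159 − 5(P − 13.5).
Solving gives Q = 59 with consumers paying $20 and sellers receiving $33.5 (the $13.5 wedge).
Gain to consumers: $6; to sellers: $7.5. (They sum to $13.5.)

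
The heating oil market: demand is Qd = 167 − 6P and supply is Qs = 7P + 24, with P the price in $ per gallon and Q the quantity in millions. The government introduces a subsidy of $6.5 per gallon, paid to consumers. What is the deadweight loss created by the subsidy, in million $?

Without the subsidy, 167 − 6P = 7P + 24 gives 13P = 143, so P* = $11 and Q* = 101.
With a per-unit subsidy paid to consumers, each effectively pays P − 6.5, so demand becomes Qd = 167 − 6(P − 6.5).
Solving gives Q = 122 with consumers paying $7.5 and producers receiving $14 (the $6.5 wedge).
Quantity rises by |ΔQ| = |101 − 122| = 21.
DWL = ½ · t · |ΔQ| = ½ · 6.5 · 21 = $68.25.

Deadweight loss = $68.25 million.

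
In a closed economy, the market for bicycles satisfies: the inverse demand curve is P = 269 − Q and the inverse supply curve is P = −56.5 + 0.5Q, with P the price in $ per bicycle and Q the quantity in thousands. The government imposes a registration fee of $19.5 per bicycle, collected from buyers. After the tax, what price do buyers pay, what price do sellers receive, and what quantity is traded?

Buyers pay $65; sellers receive $45.5; quantity = 204.

Rewrite in direct form: Qd = 269 − P and Qs = 2P + 113.
Before the tax: set 269 − P = 2P + 113 → P* = $52, Q* = 217.
With the tax collected from buyers, demand (in seller-price terms) shifts: Qd = 269 − (P + 19.5).
New equilibrium: buyers pay $65, sellers receive $45.5, Q = 204. (Wedge: Pb − Ps = 19.5.)
The less price-elastic side of the market bears the larger share of a per-unit tax.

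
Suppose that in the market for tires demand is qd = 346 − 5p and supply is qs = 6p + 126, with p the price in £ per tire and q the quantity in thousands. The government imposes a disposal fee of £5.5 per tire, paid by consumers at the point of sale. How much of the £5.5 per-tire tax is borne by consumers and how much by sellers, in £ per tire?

Consumers bear £3 per tire; sellers bear £2.5 per tire.

Before the tax: set 346 − 5p = 6p + 126 → p* = £20, q* = 246.
With the tax collected from consumers, demand (in seller-price terms) shifts: qd = 346 − 5(p + 5.5).
Solving gives q = 231 with consumers paying £23 and sellers receiving £17.5 (the £5.5 wedge).
Burden on consumers: £3; on sellers: £2.5. (They sum to £5.5.)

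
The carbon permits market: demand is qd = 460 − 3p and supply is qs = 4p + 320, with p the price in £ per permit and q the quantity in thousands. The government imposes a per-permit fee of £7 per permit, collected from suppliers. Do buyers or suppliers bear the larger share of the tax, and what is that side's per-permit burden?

Without the tax, 460 − 3p = 4p + 320 gives 7p = 140, so p* = £20 and q* = 400.
With the tax collected from suppliers, supply shifts: qs = 4(p − 7) + 320.
Solving gives q = 388 with buyers paying £24 and suppliers receiving £17 (the £7 wedge).
Per-permit burden: buyers £4, suppliers £3.
Buyers take the larger share because demand is less price-elastic here (demand slope 3 vs supply slope 4).
The less price-elastic side of the market bears the larger share of a per-unit tax.

Buyers bear the larger share: £4 per permit.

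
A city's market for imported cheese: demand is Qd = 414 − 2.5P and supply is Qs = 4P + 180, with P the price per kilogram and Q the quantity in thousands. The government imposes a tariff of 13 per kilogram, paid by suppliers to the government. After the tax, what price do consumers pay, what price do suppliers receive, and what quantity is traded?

Before the tax: set 414 − 2.5P = 4P + 180 → P* = 36, Q* = 324.
With the tax collected from suppliers, supply shifts: Qs = 4(P − 13) + 180.
Solving gives Q = 304 with consumers paying 44 and suppliers receiving 31 (the 13 wedge).
The less price-elastic side of the market bears the larger share of a per-unit tax.

Consumers pay 44; suppliers receive 31; quantity = 304.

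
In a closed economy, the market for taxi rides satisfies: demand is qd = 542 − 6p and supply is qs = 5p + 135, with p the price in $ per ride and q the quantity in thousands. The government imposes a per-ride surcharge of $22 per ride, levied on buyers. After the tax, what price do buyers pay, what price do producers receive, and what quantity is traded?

Buyers pay $47; producers receive $25; quantity = 260.

Before the tax: set 542 − 6p = 5p + 135 → p* = $37, q* = 320.
With the tax collected from buyers, demand (in seller-price terms) shifts: qd = 542 − 6(p + 22).
New equilibrium: buyers pay $47, producers receive $25, q = 260. (Wedge: pb − ps = 22.)
The less price-elastic side of the market bears the larger share of a per-unit tax.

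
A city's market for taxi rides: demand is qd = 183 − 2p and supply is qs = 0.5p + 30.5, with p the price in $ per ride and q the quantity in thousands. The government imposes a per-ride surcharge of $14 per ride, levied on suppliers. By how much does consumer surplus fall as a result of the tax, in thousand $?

Consumer surplus falls by $162.96 thousand.

Without the tax, 183 − 2p = 0.5p + 30.5 gives 2.5p = 152.5, so p* = $61 and q* = 61.
With the tax collected from suppliers, supply shifts: qs = 0.5(p − 14) + 30.5.
Solving gives q = 55.4 with consumers paying $63.8 and suppliers receiving $49.8 (the $14 wedge).
ΔCS is the trapezoid between Q = 55.4 and Q = 61 of height $2.8: ½ · (61 + 55.4) · 2.8 = $162.96.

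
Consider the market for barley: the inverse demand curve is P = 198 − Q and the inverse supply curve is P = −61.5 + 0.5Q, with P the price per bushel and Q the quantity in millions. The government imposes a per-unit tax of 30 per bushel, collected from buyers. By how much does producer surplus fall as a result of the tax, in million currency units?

Inverting to Q(P) form: Qd = 198 − P; Qs = 2P + 123.
Before the tax: set 198 − P = 2P + 123 → P* = 25, Q* = 173.
With the tax collected from buyers, demand (in seller-price terms) shifts: Qd = 198 − (P + 30).
Solving gives Q = 153 with buyers paying 45 and producers receiving 15 (the 30 wedge).
ΔPS is the trapezoid between Q = 153 and Q = 173 of height 10: ½ · (173 + 153) · 10 = 1630.

Producer surplus falls by 1630 million.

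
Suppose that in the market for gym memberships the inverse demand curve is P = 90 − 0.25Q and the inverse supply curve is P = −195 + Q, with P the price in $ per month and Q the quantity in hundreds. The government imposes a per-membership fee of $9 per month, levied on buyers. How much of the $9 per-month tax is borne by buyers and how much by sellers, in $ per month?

Buyers bear $1.8 per month; sellers bear $7.2 per month.

Inverting to Q(P) form: Qd = 360 − 4P; Qs = P + 195.
Without the tax, 360 − 4P = P + 195 gives 5P = 165, so P* = $33 and Q* = 228.
With the tax collected from buyers, demand (in seller-price terms) shifts: Qd = 360 − 4(P + 9).
Solving gives Q = 220.8 with buyers paying $34.8 and sellers receiving $25.8 (the $9 wedge).
Burden on buyers: $1.8; on sellers: $7.2. (They sum to $9.)
The less price-elastic side of the market bears the larger share of a per-unit tax.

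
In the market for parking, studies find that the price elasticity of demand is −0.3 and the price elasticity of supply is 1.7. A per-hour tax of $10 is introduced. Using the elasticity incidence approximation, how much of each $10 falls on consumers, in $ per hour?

Incidence ratio: consumers' share ≈ εs / (εs + |εd|) = 1.7 / (1.7 + 0.3) = 0.85.
So consumers bear ≈ 0.85 × $10 = $8.5; suppliers bear $1.5.

Consumers bear ≈ $8.5 per hour.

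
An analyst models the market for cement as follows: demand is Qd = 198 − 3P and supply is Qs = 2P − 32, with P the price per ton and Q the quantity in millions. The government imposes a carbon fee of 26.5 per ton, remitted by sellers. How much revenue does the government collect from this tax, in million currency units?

Tax revenue = 747.3 million.

Without the tax, 198 − 3P = 2P − 32 gives 5P = 230, so P* = 46 and Q* = 60.
With the tax collected from sellers, supply shifts: Qs = 2(P − 26.5) − 32.
New equilibrium: consumers pay 56.6, sellers receive 30.1, Q = 28.2. (Wedge: Pb − Ps = 26.5.)
Revenue = t · Q = 26.5 · 28.2 = 747.3.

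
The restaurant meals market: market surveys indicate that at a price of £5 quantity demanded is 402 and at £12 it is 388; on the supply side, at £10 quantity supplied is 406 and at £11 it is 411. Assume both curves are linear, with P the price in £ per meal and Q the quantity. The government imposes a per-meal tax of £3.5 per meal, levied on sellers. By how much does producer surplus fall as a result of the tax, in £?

Demand slope: (388 − 402)/(12 − 5) = -2, so Qd = 412 − 2P.
Supply slope: (411 − 406)/(11 − 10) = 5, so Qs = 5P + 356.
Without the tax, 412 − 2P = 5P + 356 gives 7P = 56, so P* = £8 and Q* = 396.
With the tax collected from sellers, supply shifts: Qs = 5(P − 3.5) + 356.
New equilibrium: consumers pay £10.5, sellers receive £7, Q = 391. (Wedge: Pb − Ps = 3.5.)
ΔPS is the trapezoid between Q = 391 and Q = 396 of height £1: ½ · (396 + 391) · 1 = £393.5.

Producer surplus falls by £393.5.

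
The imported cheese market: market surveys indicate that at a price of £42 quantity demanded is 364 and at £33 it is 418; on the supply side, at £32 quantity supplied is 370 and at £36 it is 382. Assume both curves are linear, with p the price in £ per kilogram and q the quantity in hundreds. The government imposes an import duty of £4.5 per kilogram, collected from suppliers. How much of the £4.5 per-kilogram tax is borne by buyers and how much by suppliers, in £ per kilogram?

Buyers bear £1.5 per kilogram; suppliers bear £3 per kilogram.

Demand slope: (418 − 364)/(33 − 42) = -6, so qd = 616 − 6p.
Supply slope: (382 − 370)/(36 − 32) = 3, so qs = 3p + 274.
Before the tax: set 616 − 6p = 3p + 274 → p* = £38, q* = 388.
With the tax collected from suppliers, supply shifts: qs = 3(p − 4.5) + 274.
Solving gives q = 379 with buyers paying £39.5 and suppliers receiving £35 (the £4.5 wedge).
Burden on buyers: £1.5; on suppliers: £3. (They sum to £4.5.)
The less price-elastic side of the market bears the larger share of a per-unit tax.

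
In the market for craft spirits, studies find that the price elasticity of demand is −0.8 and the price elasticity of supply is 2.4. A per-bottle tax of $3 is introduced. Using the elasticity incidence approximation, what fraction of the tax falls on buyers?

Incidence ratio: buyers' share ≈ εs / (εs + |εd|) = 2.4 / (2.4 + 0.8) = 0.75.
Supply is the more elastic side, so buyers bear the larger share.

Buyers' share ≈ 0.75.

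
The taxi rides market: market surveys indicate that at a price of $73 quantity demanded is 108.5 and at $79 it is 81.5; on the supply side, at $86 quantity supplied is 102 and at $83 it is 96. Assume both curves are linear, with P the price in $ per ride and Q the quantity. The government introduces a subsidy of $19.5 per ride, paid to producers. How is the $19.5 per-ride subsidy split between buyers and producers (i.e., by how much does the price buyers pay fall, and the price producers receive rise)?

Demand slope: (81.5 − 108.5)/(79 − 73) = -4.5, so Qd = 437 − 4.5P.
Supply slope: (96 − 102)/(83 − 86) = 2, so Qs = 2P − 70.
Before the subsidy: set 437 − 4.5P = 2P − 70 → P* = $78, Q* = 86.
With a per-unit subsidy paid to producers, each receives P + 19.5 per unit sold, so supply becomes Qs = 2(P + 19.5) − 70.
New equilibrium: buyers pay $72, producers receive $91.5, Q = 113. (Wedge: Pb − Ps = −19.5.)
Gain to buyers: $6; to producers: $13.5. (They sum to $19.5.)

Buyers gain $6 per ride; producers gain $13.5 per ride.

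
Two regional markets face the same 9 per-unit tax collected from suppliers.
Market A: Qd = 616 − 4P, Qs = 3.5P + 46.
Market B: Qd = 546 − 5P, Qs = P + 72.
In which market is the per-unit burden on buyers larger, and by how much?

Market A: pre-tax P* = 76, Q* = 312; post-tax Q = 295.2; per-unit burden on buyers = 4.2.
Market B: pre-tax P* = 79, Q* = 151; post-tax Q = 143.5; per-unit burden on buyers = 1.5.
Difference: 4.2 vs 1.5 → market A is larger by 2.7.

Market A, by 2.7.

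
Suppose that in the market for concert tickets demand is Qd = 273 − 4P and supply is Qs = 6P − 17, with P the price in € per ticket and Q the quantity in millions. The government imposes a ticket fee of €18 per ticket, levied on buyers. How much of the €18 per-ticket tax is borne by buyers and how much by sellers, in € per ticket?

Buyers bear €10.8 per ticket; sellers bear €7.2 per ticket.

Without the tax, 273 − 4P = 6P − 17 gives 10P = 290, so P* = €29 and Q* = 157.
With the tax collected from buyers, demand (in seller-price terms) shifts: Qd = 273 − 4(P + 18).
New equilibrium: buyers pay €39.8, sellers receive €21.8, Q = 113.8. (Wedge: Pb − Ps = 18.)
Burden on buyers: €10.8; on sellers: €7.2. (They sum to €18.)
The less price-elastic side of the market bears the larger share of a per-unit tax.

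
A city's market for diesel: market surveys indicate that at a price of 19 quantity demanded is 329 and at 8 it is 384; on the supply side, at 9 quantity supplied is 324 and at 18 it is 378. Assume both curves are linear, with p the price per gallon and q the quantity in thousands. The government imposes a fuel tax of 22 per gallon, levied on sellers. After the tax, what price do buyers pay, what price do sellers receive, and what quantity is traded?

Demand slope: (384 − 329)/(8 − 19) = -5, so qd = 424 − 5p.
Supply slope: (378 − 324)/(18 − 9) = 6, so qs = 6p + 270.
Without the tax, 424 − 5p = 6p + 270 gives 11p = 154, so p* = 14 and q* = 354.
With the tax collected from sellers, supply shifts: qs = 6(p − 22) + 270.
New equilibrium: buyers pay 26, sellers receive 4, q = 294. (Wedge: pb − ps = 22.)
The less price-elastic side of the market bears the larger share of a per-unit tax.

Buyers pay 26; sellers receive 4; quantity = 294.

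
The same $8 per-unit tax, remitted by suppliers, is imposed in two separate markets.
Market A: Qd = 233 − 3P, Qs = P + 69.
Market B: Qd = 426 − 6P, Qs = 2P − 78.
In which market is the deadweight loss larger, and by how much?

Market B, by $24.

Market A: pre-tax P* = $41, Q* = 110; post-tax Q = 104; deadweight loss = $24.
Market B: pre-tax P* = $63, Q* = 48; post-tax Q = 36; deadweight loss = $48.
Difference: $24 vs $48 → market B is larger by $24.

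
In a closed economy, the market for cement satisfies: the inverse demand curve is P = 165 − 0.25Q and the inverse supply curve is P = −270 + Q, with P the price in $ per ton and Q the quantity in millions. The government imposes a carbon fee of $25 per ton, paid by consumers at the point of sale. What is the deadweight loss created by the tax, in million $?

Rewrite in direct form: Qd = 660 − 4P and Qs = P + 270.
Without the tax, 660 − 4P = P + 270 gives 5P = 390, so P* = $78 and Q* = 348.
With the tax collected from consumers, demand (in seller-price terms) shifts: Qd = 660 − 4(P + 25).
Solving gives Q = 328 with consumers paying $83 and sellers receiving $58 (the $25 wedge).
Quantity falls by |ΔQ| = |348 − 328| = 20.
DWL = ½ · t · |ΔQ| = ½ · 25 · 20 = $250.

Deadweight loss = $250 million.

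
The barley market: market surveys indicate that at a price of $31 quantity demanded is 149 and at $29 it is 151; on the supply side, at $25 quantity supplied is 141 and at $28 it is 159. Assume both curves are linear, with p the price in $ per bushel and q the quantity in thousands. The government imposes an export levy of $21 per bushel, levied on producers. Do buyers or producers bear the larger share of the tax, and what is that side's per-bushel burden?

Demand slope: (151 − 149)/(29 − 31) = -1, so qd = 180 − p.
Supply slope: (159 − 141)/(28 − 25) = 6, so qs = 6p − 9.
Without the tax, 180 − p = 6p − 9 gives 7p = 189, so p* = $27 and q* = 153.
With the tax collected from producers, supply shifts: qs = 6(p − 21) − 9.
Solving gives q = 135 with buyers paying $45 and producers receiving $24 (the $21 wedge).
Per-bushel burden: buyers $18, producers $3.
Buyers take the larger share because demand is less price-elastic here (demand slope 1 vs supply slope 6).

Buyers bear the larger share: $18 per bushel.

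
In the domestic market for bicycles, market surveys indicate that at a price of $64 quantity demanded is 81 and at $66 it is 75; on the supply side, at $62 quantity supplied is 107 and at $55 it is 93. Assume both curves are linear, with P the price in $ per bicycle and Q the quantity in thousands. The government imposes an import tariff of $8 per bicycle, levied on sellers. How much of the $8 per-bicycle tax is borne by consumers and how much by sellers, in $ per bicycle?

Demand slope: (75 − 81)/(66 − 64) = -3, so Qd = 273 − 3P.
Supply slope: (93 − 107)/(55 − 62) = 2, so Qs = 2P − 17.
Without the tax, 273 − 3P = 2P − 17 gives 5P = 290, so P* = $58 and Q* = 99.
With the tax collected from sellers, supply shifts: Qs = 2(P − 8) − 17.
New equilibrium: consumers pay $61.2, sellers receive $53.2, Q = 89.4. (Wedge: Pb − Ps = 8.)
Burden on consumers: $3.2; on sellers: $4.8. (They sum to $8.)

Consumers bear $3.2 per bicycle; sellers bear $4.8 per bicycle.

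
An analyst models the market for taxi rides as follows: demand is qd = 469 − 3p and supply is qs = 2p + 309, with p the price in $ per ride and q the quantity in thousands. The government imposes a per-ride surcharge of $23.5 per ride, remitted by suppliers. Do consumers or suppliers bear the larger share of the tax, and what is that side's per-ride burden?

Suppliers bear the larger share: $14.1 per ride.

Without the tax, 469 − 3p = 2p + 309 gives 5p = 160, so p* = $32 and q* = 373.
With the tax collected from suppliers, supply shifts: qs = 2(p − 23.5) + 309.
New equilibrium: consumers pay $41.4, suppliers receive $17.9, q = 344.8. (Wedge: pb − ps = 23.5.)
Per-ride burden: consumers $9.4, suppliers $14.1.
Suppliers take the larger share because supply is less price-elastic here (demand slope 3 vs supply slope 2).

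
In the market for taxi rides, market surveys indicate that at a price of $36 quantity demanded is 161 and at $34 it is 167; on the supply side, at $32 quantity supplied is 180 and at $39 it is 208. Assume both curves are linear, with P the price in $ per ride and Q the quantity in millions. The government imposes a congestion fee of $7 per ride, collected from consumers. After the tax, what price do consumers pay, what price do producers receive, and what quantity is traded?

Consumers pay $35; producers receive $28; quantity = 164.

Demand slope: (167 − 161)/(34 − 36) = -3, so Qd = 269 − 3P.
Supply slope: (208 − 180)/(39 − 32) = 4, so Qs = 4P + 52.
Without the tax, 269 − 3P = 4P + 52 gives 7P = 217, so P* = $31 and Q* = 176.
With the tax collected from consumers, demand (in seller-price terms) shifts: Qd = 269 − 3(P + 7).
New equilibrium: consumers pay $35, producers receive $28, Q = 164. (Wedge: Pb − Ps = 7.)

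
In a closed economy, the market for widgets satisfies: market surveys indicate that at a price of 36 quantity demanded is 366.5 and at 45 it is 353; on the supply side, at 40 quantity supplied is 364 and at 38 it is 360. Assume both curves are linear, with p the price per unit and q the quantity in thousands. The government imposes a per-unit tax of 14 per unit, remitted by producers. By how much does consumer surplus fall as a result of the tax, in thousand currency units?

Demand slope: (353 − 366.5)/(45 − 36) = -1.5, so qd = 420.5 − 1.5p.
Supply slope: (360 − 364)/(38 − 40) = 2, so qs = 2p + 284.
Before the tax: set 420.5 − 1.5p = 2p + 284 → p* = 39, q* = 362.
With the tax collected from producers, supply shifts: qs = 2(p − 14) + 284.
New equilibrium: buyers pay 47, producers receive 33, q = 350. (Wedge: pb − ps = 14.)
ΔCS is the trapezoid between Q = 350 and Q = 362 of height 8: ½ · (362 + 350) · 8 = 2848.

Consumer surplus falls by 2848 thousand.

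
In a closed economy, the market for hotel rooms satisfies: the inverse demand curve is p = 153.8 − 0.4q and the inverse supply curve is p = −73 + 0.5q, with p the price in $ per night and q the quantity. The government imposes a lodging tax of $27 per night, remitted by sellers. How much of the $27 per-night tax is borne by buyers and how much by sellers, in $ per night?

Rewrite in direct form: qd = 384.5 − 2.5p and qs = 2p + 146.
Without the tax, 384.5 − 2.5p = 2p + 146 gives 4.5p = 238.5, so p* = $53 and q* = 252.
With the tax collected from sellers, supply shifts: qs = 2(p − 27) + 146.
Solving gives q = 222 with buyers paying $65 and sellers receiving $38 (the $27 wedge).
Burden on buyers: $12; on sellers: $15. (They sum to $27.)

Buyers bear $12 per night; sellers bear $15 per night.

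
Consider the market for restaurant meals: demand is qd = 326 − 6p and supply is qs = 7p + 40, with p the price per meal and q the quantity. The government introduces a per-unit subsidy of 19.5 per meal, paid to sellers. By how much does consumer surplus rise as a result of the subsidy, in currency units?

Consumer surplus rises by 2367.75.

Without the subsidy, 326 − 6p = 7p + 40 gives 13p = 286, so p* = 22 and q* = 194.
With a per-unit subsidy paid to sellers, each receives p + 19.5 per unit sold, so supply becomes qs = 7(p + 19.5) + 40.
Solving gives q = 257 with buyers paying 11.5 and sellers receiving 31 (the 19.5 wedge).
ΔCS is the trapezoid between Q = 257 and Q = 194 of height 10.5: ½ · (194 + 257) · 10.5 = 2367.75.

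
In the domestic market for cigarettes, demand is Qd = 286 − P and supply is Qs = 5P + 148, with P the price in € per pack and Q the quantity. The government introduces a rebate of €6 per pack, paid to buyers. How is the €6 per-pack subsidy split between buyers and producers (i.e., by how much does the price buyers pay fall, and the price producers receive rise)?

Before the subsidy: set 286 − P = 5P + 148 → P* = €23, Q* = 263.
With a per-unit subsidy paid to buyers, each effectively pays P − 6, so demand becomes Qd = 286 − (P − 6).
Solving gives Q = 268 with buyers paying €18 and producers receiving €24 (the €6 wedge).
Gain to buyers: €5; to producers: €1. (They sum to €6.)

Buyers gain €5 per pack; producers gain €1 per pack.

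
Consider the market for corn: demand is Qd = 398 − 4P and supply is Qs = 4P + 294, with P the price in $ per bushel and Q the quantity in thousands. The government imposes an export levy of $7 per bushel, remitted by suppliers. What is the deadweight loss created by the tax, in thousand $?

Deadweight loss = $49 thousand.

Before the tax: set 398 − 4P = 4P + 294 → P* = $13, Q* = 346.
With the tax collected from suppliers, supply shifts: Qs = 4(P − 7) + 294.
New equilibrium: consumers pay $16.5, suppliers receive $9.5, Q = 332. (Wedge: Pb − Ps = 7.)
Quantity falls by |ΔQ| = |346 − 332| = 14.
DWL = ½ · t · |ΔQ| = ½ · 7 · 14 = $49.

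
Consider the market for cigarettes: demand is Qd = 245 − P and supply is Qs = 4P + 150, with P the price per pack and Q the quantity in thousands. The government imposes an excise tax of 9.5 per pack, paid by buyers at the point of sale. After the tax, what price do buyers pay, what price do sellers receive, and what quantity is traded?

Buyers pay 26.6; sellers receive 17.1; quantity = 218.4.

Before the tax: set 245 − P = 4P + 150 → P* = 19, Q* = 226.
With the tax collected from buyers, demand (in seller-price terms) shifts: Qd = 245 − (P + 9.5).
Solving gives Q = 218.4 with buyers paying 26.6 and sellers receiving 17.1 (the 9.5 wedge).
The less price-elastic side of the market bears the larger share of a per-unit tax.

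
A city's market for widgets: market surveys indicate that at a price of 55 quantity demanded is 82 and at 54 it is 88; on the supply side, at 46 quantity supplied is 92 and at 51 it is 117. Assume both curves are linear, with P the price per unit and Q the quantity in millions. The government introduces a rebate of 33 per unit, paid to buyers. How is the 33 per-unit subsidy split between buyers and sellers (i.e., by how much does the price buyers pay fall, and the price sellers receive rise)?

Buyers gain 15 per unit; sellers gain 18 per unit.

Demand slope: (88 − 82)/(54 − 55) = -6, so Qd = 412 − 6P.
Supply slope: (117 − 92)/(51 − 46) = 5, so Qs = 5P − 138.
Before the subsidy: set 412 − 6P = 5P − 138 → P* = 50, Q* = 112.
With a per-unit subsidy paid to buyers, each effectively pays P − 33, so demand becomes Qd = 412 − 6(P − 33).
Solving gives Q = 202 with buyers paying 35 and sellers receiving 68 (the 33 wedge).
Gain to buyers: 15; to sellers: 18. (They sum to 33.)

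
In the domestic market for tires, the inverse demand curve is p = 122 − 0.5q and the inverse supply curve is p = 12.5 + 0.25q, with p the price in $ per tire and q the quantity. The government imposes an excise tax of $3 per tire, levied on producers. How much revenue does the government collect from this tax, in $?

Inverting to q(p) form: qd = 244 − 2p; qs = 4p − 50.
Before the tax: set 244 − 2p = 4p − 50 → p* = $49, q* = 146.
With the tax collected from producers, supply shifts: qs = 4(p − 3) − 50.
Solving gives q = 142 with consumers paying $51 and producers receiving $48 (the $3 wedge).
Revenue = t · Q = 3 · 142 = $426.

Tax revenue = $426.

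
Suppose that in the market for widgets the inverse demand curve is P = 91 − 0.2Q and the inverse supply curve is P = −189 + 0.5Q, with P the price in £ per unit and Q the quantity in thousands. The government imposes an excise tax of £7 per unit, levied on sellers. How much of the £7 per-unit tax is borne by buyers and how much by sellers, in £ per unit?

Rewrite in direct form: Qd = 455 − 5P and Qs = 2P + 378.
Before the tax: set 455 − 5P = 2P + 378 → P* = £11, Q* = 400.
With the tax collected from sellers, supply shifts: Qs = 2(P − 7) + 378.
Solving gives Q = 390 with buyers paying £13 and sellers receiving £6 (the £7 wedge).
Burden on buyers: £2; on sellers: £5. (They sum to £7.)
The less price-elastic side of the market bears the larger share of a per-unit tax.

Buyers bear £2 per unit; sellers bear £5 per unit.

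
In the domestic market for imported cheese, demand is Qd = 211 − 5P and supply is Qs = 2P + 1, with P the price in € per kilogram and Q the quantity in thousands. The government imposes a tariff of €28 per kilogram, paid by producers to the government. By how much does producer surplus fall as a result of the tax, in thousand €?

Without the tax, 211 − 5P = 2P + 1 gives 7P = 210, so P* = €30 and Q* = 61.
With the tax collected from producers, supply shifts: Qs = 2(P − 28) + 1.
Solving gives Q = 21 with consumers paying €38 and producers receiving €10 (the €28 wedge).
ΔPS is the trapezoid between Q = 21 and Q = 61 of height €20: ½ · (61 + 21) · 20 = €820.

Producer surplus falls by €820 thousand.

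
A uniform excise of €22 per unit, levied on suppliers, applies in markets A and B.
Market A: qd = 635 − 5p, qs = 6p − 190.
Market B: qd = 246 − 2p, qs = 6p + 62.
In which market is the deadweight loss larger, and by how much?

Market A: pre-tax p* = €75, q* = 260; post-tax q = 200; deadweight loss = €660.
Market B: pre-tax p* = €23, q* = 200; post-tax q = 167; deadweight loss = €363.
Difference: €660 vs €363 → market A is larger by €297.

Market A, by €297.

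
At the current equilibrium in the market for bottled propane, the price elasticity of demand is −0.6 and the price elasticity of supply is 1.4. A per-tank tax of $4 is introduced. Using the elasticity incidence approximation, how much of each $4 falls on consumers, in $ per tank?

Consumers bear ≈ $2.8 per tank.

Incidence ratio: consumers' share ≈ εs / (εs + |εd|) = 1.4 / (1.4 + 0.6) = 0.7.
So consumers bear ≈ 0.7 × $4 = $2.8; producers bear $1.2.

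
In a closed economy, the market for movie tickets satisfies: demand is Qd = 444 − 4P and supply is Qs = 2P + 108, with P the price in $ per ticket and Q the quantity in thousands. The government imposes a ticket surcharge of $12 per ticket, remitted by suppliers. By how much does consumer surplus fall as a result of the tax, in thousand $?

Without the tax, 444 − 4P = 2P + 108 gives 6P = 336, so P* = $56 and Q* = 220.
With the tax collected from suppliers, supply shifts: Qs = 2(P − 12) + 108.
New equilibrium: consumers pay $60, suppliers receive $48, Q = 204. (Wedge: Pb − Ps = 12.)
ΔCS is the trapezoid between Q = 204 and Q = 220 of height $4: ½ · (220 + 204) · 4 = $848.

Consumer surplus falls by $848 thousand.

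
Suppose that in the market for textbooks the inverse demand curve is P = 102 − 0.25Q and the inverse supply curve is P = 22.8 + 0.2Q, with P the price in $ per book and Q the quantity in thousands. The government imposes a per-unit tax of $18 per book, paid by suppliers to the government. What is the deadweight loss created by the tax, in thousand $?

Rewrite in direct form: Qd = 408 − 4P and Qs = 5P − 114.
Without the tax, 408 − 4P = 5P − 114 gives 9P = 522, so P* = $58 and Q* = 176.
With the tax collected from suppliers, supply shifts: Qs = 5(P − 18) − 114.
New equilibrium: consumers pay $68, suppliers receive $50, Q = 136. (Wedge: Pb − Ps = 18.)
Quantity falls by |ΔQ| = |176 − 136| = 40.
DWL = ½ · t · |ΔQ| = ½ · 18 · 40 = $360.

Deadweight loss = $360 thousand.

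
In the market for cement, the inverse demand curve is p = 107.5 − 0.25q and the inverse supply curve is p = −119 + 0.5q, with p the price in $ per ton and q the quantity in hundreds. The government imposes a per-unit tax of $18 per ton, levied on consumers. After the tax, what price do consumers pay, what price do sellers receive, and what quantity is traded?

Rewrite in direct form: qd = 430 − 4p and qs = 2p + 238.
Without the tax, 430 − 4p = 2p + 238 gives 6p = 192, so p* = $32 and q* = 302.
With the tax collected from consumers, demand (in seller-price terms) shifts: qd = 430 − 4(p + 18).
New equilibrium: consumers pay $38, sellers receive $20, q = 278. (Wedge: pb − ps = 18.)
The less price-elastic side of the market bears the larger share of a per-unit tax.

Consumers pay $38; sellers receive $20; quantity = 278.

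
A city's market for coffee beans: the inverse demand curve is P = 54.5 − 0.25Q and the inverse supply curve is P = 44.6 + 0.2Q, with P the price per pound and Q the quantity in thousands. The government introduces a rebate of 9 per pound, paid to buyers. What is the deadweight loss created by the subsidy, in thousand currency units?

Deadweight loss = 90 thousand.

Inverting to Q(P) form: Qd = 218 − 4P; Qs = 5P − 223.
Before the subsidy: set 218 − 4P = 5P − 223 → P* = 49, Q* = 22.
With a per-unit subsidy paid to buyers, each effectively pays P − 9, so demand becomes Qd = 218 − 4(P − 9).
New equilibrium: buyers pay 44, suppliers receive 53, Q = 42. (Wedge: Pb − Ps = −9.)
Quantity rises by |ΔQ| = |22 − 42| = 20.
DWL = ½ · t · |ΔQ| = ½ · 9 · 20 = 90.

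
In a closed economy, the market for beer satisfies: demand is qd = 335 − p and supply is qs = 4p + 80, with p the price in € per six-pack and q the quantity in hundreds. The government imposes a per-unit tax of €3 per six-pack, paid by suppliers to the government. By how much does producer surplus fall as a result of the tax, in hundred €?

Producer surplus falls by €169.68 hundred.

Before the tax: set 335 − p = 4p + 80 → p* = €51, q* = 284.
With the tax collected from suppliers, supply shifts: qs = 4(p − 3) + 80.
New equilibrium: buyers pay €53.4, suppliers receive €50.4, q = 281.6. (Wedge: pb − ps = 3.)
ΔPS is the trapezoid between Q = 281.6 and Q = 284 of height €0.6: ½ · (284 + 281.6) · 0.6 = €169.68.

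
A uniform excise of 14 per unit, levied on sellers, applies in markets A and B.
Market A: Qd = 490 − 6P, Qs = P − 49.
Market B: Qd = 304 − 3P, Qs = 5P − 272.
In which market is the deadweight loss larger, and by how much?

Market B, by 99.75.

Market A: pre-tax P* = 77, Q* = 28; post-tax Q = 16; deadweight loss = 84.
Market B: pre-tax P* = 72, Q* = 88; post-tax Q = 61.75; deadweight loss = 183.75.
Difference: 84 vs 183.75 → market B is larger by 99.75.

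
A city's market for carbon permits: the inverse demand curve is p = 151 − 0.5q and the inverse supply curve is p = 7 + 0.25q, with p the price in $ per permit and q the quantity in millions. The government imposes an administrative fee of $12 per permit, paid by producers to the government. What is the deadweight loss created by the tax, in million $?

Deadweight loss = $96 million.

Inverting to q(p) form: qd = 302 − 2p; qs = 4p − 28.
Before the tax: set 302 − 2p = 4p − 28 → p* = $55, q* = 192.
With the tax collected from producers, supply shifts: qs = 4(p − 12) − 28.
Solving gives q = 176 with consumers paying $63 and producers receiving $51 (the $12 wedge).
Quantity falls by |ΔQ| = |192 − 176| = 16.
DWL = ½ · t · |ΔQ| = ½ · 12 · 16 = $96.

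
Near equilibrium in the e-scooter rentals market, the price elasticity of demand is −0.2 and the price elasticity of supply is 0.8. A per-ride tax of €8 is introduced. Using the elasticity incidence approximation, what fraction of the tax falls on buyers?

Incidence ratio: buyers' share ≈ εs / (εs + |εd|) = 0.8 / (0.8 + 0.2) = 0.8.
Supply is the more elastic side, so buyers bear the larger share.

Buyers' share ≈ 0.8.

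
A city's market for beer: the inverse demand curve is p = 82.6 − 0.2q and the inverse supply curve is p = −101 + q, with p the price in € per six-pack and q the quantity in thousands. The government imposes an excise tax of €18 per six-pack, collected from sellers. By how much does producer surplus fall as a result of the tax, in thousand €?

Inverting to q(p) form: qd = 413 − 5p; qs = p + 101.
Without the tax, 413 − 5p = p + 101 gives 6p = 312, so p* = €52 and q* = 153.
With the tax collected from sellers, supply shifts: qs = (p − 18) + 101.
Solving gives q = 138 with buyers paying €55 and sellers receiving €37 (the €18 wedge).
ΔPS is the trapezoid between Q = 138 and Q = 153 of height €15: ½ · (153 + 138) · 15 = €2182.5.

Producer surplus falls by €2182.5 thousand.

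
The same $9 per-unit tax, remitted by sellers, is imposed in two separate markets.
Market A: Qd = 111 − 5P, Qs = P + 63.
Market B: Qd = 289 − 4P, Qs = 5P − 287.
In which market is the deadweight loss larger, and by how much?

Market A: pre-tax P* = $8, Q* = 71; post-tax Q = 63.5; deadweight loss = $33.75.
Market B: pre-tax P* = $64, Q* = 33; post-tax Q = 13; deadweight loss = $90.
Difference: $33.75 vs $90 → market B is larger by $56.25.

Market B, by $56.25.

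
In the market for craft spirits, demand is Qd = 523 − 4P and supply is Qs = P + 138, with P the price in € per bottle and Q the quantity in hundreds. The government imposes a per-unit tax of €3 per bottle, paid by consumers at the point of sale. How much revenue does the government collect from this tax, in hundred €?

Tax revenue = €637.8 hundred.

Without the tax, 523 − 4P = P + 138 gives 5P = 385, so P* = €77 and Q* = 215.
With the tax collected from consumers, demand (in seller-price terms) shifts: Qd = 523 − 4(P + 3).
Solving gives Q = 212.6 with consumers paying €77.6 and producers receiving €74.6 (the €3 wedge).
Revenue = t · Q = 3 · 212.6 = €637.8.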